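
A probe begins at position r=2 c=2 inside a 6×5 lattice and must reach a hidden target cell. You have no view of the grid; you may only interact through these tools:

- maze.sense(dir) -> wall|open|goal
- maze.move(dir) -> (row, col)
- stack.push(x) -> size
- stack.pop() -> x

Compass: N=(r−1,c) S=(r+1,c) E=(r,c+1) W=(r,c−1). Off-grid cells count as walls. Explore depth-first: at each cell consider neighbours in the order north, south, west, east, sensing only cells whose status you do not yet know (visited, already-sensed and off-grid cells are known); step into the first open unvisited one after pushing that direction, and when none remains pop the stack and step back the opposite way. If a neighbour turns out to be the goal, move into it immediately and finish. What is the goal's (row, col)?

Now I run maze.sense on dir='north', → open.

I try stack.push on x='north', yielding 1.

Next I call maze.move on dir='north', which returns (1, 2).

I try maze.sense on dir='north', which returns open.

I invoke stack.push on x='north', which returns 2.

I try maze.move on dir='north', which returns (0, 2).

Then maze.sense on dir='west', and get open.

Then stack.push on x='west', yielding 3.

I run maze.move on dir='west', → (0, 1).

Then maze.sense on dir='south', : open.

I run stack.push on x='south', yielding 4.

Now I run maze.move on dir='south', : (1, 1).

Then maze.sense on dir='south', → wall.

I run maze.sense on dir='west', and get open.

Using stack.push on x='west', giving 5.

Then maze.move on dir='west', and get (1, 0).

I run maze.sense on dir='north', — result: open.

Invoking stack.push on x='north', which returns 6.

I run maze.move on dir='north', and see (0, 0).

Now I run stack.pop(), and see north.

Now I run maze.move on dir='south', — result: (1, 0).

I run maze.sense on dir='south', and see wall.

Using stack.pop, which returns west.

I run maze.move on dir='east', and see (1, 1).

Now I run stack.pop, : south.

I use maze.move on dir='north', and observe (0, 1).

Calling stack.pop, — result: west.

Calling maze.move on dir='east', and see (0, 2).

Next I call maze.sense on dir='east', and get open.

Next I call stack.push on x='east', — result: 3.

I run maze.move on dir='east', yielding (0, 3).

I try maze.sense on dir='south', which returns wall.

Next I call maze.sense on dir='east', and get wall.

Now I run stack.pop(), giving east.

Then maze.move on dir='west', and observe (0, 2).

I run stack.pop, yielding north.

I invoke maze.move on dir='south', → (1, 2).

I invoke stack.pop(), and see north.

Using maze.move on dir='south', giving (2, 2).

Invoking maze.sense on dir='south', giving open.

Next I call stack.push on x='south', giving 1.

Next I call maze.move on dir='south', and observe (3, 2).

I run maze.sense on dir='south', giving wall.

Using maze.sense on dir='west', : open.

I try stack.push on x='west', and observe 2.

Using maze.move on dir='west', and get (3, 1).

Calling maze.sense on dir='south', : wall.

Using maze.sense on dir='west', → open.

Now I run stack.push on x='west', giving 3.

I call maze.move on dir='west', and observe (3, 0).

Invoking maze.sense on dir='south', giving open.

I call stack.push on x='south', which returns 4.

I try maze.move on dir='south', and observe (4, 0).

Next I call maze.sense on dir='south', which returns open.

Invoking stack.push on x='south', and observe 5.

Using maze.move on dir='south', giving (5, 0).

I use maze.sense on dir='east', → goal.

I call maze.move on dir='east', and observe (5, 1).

Answer: (5, 1)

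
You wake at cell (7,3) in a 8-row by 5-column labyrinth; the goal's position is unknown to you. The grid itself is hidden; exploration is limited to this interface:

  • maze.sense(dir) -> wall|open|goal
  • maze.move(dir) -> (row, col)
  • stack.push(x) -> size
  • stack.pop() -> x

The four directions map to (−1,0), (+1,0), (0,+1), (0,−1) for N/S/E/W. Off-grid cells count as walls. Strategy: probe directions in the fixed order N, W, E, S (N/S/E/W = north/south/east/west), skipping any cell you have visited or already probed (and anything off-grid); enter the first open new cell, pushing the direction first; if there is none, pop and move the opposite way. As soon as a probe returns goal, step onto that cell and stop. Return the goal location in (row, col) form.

Using sense with north, yielding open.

I run push with north, — result: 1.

I call move with north, giving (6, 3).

Next I call sense with north, giving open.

Then push with north, and get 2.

I try move with north, yielding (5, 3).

Invoking sense with north, and see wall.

I invoke sense with west, and observe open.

I call push with west, giving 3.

I invoke move with west, : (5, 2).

Now I run sense with north, and observe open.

Calling push with north, and observe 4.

Next I call move with north, : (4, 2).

I use sense with north, : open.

I call push with north, giving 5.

Next I call move with north, — result: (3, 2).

I use sense with north, giving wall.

Invoking sense with west, yielding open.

Now I run push with west, which returns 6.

Then move with west, which returns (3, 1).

Next I call sense with north, : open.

Calling push with north, and get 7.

I use move with north, → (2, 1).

I invoke sense with north, which returns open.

I run push with north, giving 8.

Next I call move with north, yielding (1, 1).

Invoking sense with north, : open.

I invoke push with north, giving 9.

Then move with north, and see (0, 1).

Next I call sense with west, giving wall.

I call sense with east, and get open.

I invoke push with east, and get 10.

I run move with east, — result: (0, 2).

Calling sense with east, and observe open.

Using push with east, and get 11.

Using move with east, → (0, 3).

I try sense with east, and see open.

I run push with east, giving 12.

I invoke move with east, and get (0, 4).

I run sense with south, yielding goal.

Now I run move with south, : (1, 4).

Answer: (1, 4)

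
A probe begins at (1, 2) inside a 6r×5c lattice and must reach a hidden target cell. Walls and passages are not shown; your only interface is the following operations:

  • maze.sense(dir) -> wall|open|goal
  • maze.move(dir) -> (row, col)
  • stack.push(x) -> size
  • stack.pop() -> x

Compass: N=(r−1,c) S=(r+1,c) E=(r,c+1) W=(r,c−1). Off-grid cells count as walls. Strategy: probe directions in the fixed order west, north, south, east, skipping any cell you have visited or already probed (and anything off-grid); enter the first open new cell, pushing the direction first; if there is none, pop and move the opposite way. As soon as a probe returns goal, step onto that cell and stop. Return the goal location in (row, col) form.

>>> maze.sense west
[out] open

>>> stack.push west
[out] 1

>>> maze.move west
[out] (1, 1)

>>> maze.sense west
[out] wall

>>> maze.sense north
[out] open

>>> stack.push north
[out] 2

>>> maze.move north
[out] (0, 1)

>>> maze.sense west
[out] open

>>> stack.push west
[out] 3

>>> maze.move west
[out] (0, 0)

>>> stack.pop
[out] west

>>> maze.move east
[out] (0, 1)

>>> maze.sense east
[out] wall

>>> stack.pop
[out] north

>>> maze.move south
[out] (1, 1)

>>> maze.sense south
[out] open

>>> stack.push south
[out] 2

>>> maze.move south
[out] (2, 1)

>>> maze.sense west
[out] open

>>> stack.push west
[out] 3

>>> maze.move west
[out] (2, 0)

>>> maze.sense south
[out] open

>>> stack.push south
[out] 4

>>> maze.move south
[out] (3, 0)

>>> maze.sense south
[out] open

>>> stack.push south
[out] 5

>>> maze.move south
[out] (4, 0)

>>> maze.sense south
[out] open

>>> stack.push south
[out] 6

>>> maze.move south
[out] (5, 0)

>>> maze.sense east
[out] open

>>> stack.push east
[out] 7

>>> maze.move east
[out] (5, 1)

>>> maze.sense north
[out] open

>>> stack.push north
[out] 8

>>> maze.move north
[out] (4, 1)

>>> maze.sense north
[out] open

>>> stack.push north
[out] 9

>>> maze.move north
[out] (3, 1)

>>> maze.sense east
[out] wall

>>> stack.pop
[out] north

>>> maze.move south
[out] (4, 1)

>>> maze.sense east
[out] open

>>> stack.push east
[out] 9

>>> maze.move east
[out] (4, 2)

>>> maze.sense south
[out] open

>>> stack.push south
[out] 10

>>> maze.move south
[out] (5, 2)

>>> maze.sense east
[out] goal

>>> maze.move east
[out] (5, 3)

Answer: (5, 3)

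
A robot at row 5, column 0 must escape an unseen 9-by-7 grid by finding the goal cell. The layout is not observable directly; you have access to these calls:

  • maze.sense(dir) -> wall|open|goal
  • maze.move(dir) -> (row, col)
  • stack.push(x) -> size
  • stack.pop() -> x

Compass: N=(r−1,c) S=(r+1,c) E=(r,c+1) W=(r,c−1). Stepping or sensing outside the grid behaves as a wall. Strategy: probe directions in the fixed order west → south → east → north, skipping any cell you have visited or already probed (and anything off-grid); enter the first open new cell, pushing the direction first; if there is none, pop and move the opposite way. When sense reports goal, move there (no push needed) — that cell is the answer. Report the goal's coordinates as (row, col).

~$ maze.sense dir: south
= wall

~$ maze.sense dir: east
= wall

~$ maze.sense dir: north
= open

~$ stack.push x: north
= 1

~$ maze.move dir: north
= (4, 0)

~$ maze.sense dir: east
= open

~$ stack.push x: east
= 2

~$ maze.move dir: east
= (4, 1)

~$ maze.sense dir: east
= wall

~$ maze.sense dir: north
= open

~$ stack.push x: north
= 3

~$ maze.move dir: north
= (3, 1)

~$ maze.sense dir: west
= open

~$ stack.push x: west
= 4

~$ maze.move dir: west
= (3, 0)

~$ maze.sense dir: north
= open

~$ stack.push x: north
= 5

~$ maze.move dir: north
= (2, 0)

~$ maze.sense dir: east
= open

~$ stack.push x: east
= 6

~$ maze.move dir: east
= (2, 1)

~$ maze.sense dir: east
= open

~$ stack.push x: east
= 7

~$ maze.move dir: east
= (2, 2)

~$ maze.sense dir: south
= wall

~$ maze.sense dir: east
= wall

~$ maze.sense dir: north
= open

~$ stack.push x: north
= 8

~$ maze.move dir: north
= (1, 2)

~$ maze.sense dir: west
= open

~$ stack.push x: west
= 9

~$ maze.move dir: west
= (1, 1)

~$ maze.sense dir: west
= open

~$ stack.push x: west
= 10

~$ maze.move dir: west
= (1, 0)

~$ maze.sense dir: north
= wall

~$ stack.pop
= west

~$ maze.move dir: east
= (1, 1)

~$ maze.sense dir: north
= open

~$ stack.push x: north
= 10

~$ maze.move dir: north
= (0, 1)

~$ maze.sense dir: east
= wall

~$ stack.pop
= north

~$ maze.move dir: south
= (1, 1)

~$ stack.pop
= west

~$ maze.move dir: east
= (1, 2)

~$ maze.sense dir: east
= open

~$ stack.push x: east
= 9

~$ maze.move dir: east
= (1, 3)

~$ maze.sense dir: east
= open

~$ stack.push x: east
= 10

~$ maze.move dir: east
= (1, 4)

~$ maze.sense dir: south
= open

~$ stack.push x: south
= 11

~$ maze.move dir: south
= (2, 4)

~$ maze.sense dir: south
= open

~$ stack.push x: south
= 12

~$ maze.move dir: south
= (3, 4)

~$ maze.sense dir: west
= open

~$ stack.push x: west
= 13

~$ maze.move dir: west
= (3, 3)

~$ maze.sense dir: south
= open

~$ stack.push x: south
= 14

~$ maze.move dir: south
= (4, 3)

~$ maze.sense dir: south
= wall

~$ maze.sense dir: east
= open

~$ stack.push x: east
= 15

~$ maze.move dir: east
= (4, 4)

~$ maze.sense dir: south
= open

~$ stack.push x: south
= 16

~$ maze.move dir: south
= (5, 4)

~$ maze.sense dir: south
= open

~$ stack.push x: south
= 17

~$ maze.move dir: south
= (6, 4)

~$ maze.sense dir: west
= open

~$ stack.push x: west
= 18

~$ maze.move dir: west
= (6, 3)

~$ maze.sense dir: west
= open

~$ stack.push x: west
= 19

~$ maze.move dir: west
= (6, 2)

~$ maze.sense dir: west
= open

~$ stack.push x: west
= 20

~$ maze.move dir: west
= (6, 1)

~$ maze.sense dir: south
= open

~$ stack.push x: south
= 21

~$ maze.move dir: south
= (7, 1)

~$ maze.sense dir: west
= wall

~$ maze.sense dir: south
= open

~$ stack.push x: south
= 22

~$ maze.move dir: south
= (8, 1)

~$ maze.sense dir: west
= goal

~$ maze.move dir: west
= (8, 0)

Answer: (8, 0)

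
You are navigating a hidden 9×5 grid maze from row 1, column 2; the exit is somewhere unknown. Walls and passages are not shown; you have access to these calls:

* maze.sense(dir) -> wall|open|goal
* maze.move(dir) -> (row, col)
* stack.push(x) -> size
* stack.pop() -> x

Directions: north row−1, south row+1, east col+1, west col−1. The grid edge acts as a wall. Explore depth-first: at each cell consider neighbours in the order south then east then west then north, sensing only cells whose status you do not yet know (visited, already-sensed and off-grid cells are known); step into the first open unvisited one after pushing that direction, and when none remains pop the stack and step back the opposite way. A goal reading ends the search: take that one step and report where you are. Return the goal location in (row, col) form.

I invoke maze.sense using dir: south, → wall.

I call maze.sense using dir: east, : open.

Next I call stack.push using x: east, and see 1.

I invoke maze.move using dir: east, → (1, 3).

I try maze.sense using dir: south, and get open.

Then stack.push using x: south, and get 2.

I use maze.move using dir: south, yielding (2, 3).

Then maze.sense using dir: south, → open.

Next I call stack.push using x: south, and get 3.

Next I call maze.move using dir: south, yielding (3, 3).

Using maze.sense using dir: south, → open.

I call stack.push using x: south, yielding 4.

I call maze.move using dir: south, giving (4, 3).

Using maze.sense using dir: south, — result: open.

Using stack.push using x: south, and get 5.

Using maze.move using dir: south, → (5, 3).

Calling maze.sense using dir: south, → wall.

I invoke maze.sense using dir: east, yielding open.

Then stack.push using x: east, and see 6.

I invoke maze.move using dir: east, which returns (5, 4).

I invoke maze.sense using dir: south, → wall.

I run maze.sense using dir: north, → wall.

I invoke stack.pop(), and see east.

Calling maze.move using dir: west, and see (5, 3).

I use maze.sense using dir: west, and see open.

Using stack.push using x: west, — result: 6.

Next I call maze.move using dir: west, and observe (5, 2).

Then maze.sense using dir: south, : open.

Now I run stack.push using x: south, : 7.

Then maze.move using dir: south, → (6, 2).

I use maze.sense using dir: south, : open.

Invoking stack.push using x: south, → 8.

Next I call maze.move using dir: south, : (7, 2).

Invoking maze.sense using dir: south, giving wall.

Using maze.sense using dir: east, and see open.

Using stack.push using x: east, : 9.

I call maze.move using dir: east, and get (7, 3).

I run maze.sense using dir: south, : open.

I try stack.push using x: south, which returns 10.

Invoking maze.move using dir: south, giving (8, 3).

I try maze.sense using dir: east, and see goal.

I use maze.move using dir: east, → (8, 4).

Answer: (8, 4)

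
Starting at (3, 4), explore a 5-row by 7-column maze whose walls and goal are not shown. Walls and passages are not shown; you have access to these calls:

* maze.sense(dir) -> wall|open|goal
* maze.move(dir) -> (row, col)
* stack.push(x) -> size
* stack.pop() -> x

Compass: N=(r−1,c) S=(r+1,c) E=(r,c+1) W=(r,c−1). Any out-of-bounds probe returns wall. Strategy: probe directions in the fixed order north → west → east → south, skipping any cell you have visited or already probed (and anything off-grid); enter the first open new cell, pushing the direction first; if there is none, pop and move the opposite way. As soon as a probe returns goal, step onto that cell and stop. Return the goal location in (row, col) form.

→ sense(dir=north)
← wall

→ sense(dir=west)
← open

→ push(x=west)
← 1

→ move(dir=west)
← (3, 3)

→ sense(dir=north)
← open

→ push(x=north)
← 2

→ move(dir=north)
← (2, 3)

→ sense(dir=north)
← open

→ push(x=north)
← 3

→ move(dir=north)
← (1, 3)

→ sense(dir=north)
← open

→ push(x=north)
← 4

→ move(dir=north)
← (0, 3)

→ sense(dir=west)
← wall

→ sense(dir=east)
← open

→ push(x=east)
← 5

→ move(dir=east)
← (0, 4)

→ sense(dir=east)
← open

→ push(x=east)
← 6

→ move(dir=east)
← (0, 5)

→ sense(dir=east)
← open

→ push(x=east)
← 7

→ move(dir=east)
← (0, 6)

→ sense(dir=south)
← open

→ push(x=south)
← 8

→ move(dir=south)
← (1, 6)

→ sense(dir=west)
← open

→ push(x=west)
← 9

→ move(dir=west)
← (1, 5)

→ sense(dir=west)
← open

→ push(x=west)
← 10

→ move(dir=west)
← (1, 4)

→ pop()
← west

→ move(dir=east)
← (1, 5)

→ sense(dir=south)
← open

→ push(x=south)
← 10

→ move(dir=south)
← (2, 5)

→ sense(dir=east)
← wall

→ sense(dir=south)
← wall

→ pop()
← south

→ move(dir=north)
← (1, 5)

→ pop()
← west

→ move(dir=east)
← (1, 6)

→ pop()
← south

→ move(dir=north)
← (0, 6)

→ pop()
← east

→ move(dir=west)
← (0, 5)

→ pop()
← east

→ move(dir=west)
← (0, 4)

→ pop()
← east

→ move(dir=west)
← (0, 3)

→ pop()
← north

→ move(dir=south)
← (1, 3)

→ sense(dir=west)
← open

→ push(x=west)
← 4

→ move(dir=west)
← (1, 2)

→ sense(dir=west)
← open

→ push(x=west)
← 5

→ move(dir=west)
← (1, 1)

→ sense(dir=north)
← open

→ push(x=north)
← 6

→ move(dir=north)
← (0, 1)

→ sense(dir=west)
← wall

→ pop()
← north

→ move(dir=south)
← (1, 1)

→ sense(dir=west)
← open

→ push(x=west)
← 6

→ move(dir=west)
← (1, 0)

→ sense(dir=south)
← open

→ push(x=south)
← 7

→ move(dir=south)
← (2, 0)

→ sense(dir=east)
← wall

→ sense(dir=south)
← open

→ push(x=south)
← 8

→ move(dir=south)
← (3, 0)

→ sense(dir=east)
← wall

→ sense(dir=south)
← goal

→ move(dir=south)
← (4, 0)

Answer: (4, 0)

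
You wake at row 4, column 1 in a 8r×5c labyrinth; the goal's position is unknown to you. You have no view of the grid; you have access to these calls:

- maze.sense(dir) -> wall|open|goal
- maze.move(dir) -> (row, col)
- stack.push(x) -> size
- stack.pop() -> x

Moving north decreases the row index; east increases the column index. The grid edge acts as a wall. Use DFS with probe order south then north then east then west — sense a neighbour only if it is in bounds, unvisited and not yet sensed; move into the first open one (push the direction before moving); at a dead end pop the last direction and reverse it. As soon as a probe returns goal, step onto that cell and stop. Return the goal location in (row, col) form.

I run sense with dir→south, : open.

I invoke push with x→south, which returns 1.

I use move with dir→south, and get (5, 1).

Then sense with dir→south, yielding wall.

Now I run sense with dir→east, → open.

Then push with x→east, : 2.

I try move with dir→east, and observe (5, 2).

Calling sense with dir→south, and see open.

Then push with x→south, yielding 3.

Now I run move with dir→south, yielding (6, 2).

I use sense with dir→south, : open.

I invoke push with x→south, → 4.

I call move with dir→south, → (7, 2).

I use sense with dir→east, and observe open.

Then push with x→east, and get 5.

Now I run move with dir→east, : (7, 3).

I use sense with dir→north, and see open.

I call push with x→north, : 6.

I call move with dir→north, yielding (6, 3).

Then sense with dir→north, and observe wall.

Invoking sense with dir→east, → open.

I try push with x→east, giving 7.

Then move with dir→east, yielding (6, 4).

I try sense with dir→south, and observe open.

Then push with x→south, and see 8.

I call move with dir→south, which returns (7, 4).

I call pop, and get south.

I run move with dir→north, giving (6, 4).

I run sense with dir→north, — result: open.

Next I call push with x→north, — result: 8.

Then move with dir→north, and observe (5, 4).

Calling sense with dir→north, and observe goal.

I invoke move with dir→north, which returns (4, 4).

Answer: (4, 4)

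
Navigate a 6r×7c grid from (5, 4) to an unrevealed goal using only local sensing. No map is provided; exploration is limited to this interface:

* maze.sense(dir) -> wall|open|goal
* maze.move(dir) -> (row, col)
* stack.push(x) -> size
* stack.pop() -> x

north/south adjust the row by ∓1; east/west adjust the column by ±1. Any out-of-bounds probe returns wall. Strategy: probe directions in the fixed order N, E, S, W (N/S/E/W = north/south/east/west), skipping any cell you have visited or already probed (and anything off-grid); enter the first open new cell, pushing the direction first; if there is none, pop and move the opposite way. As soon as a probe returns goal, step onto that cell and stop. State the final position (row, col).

==> maze.sense(dir: north)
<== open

==> stack.push(x: north)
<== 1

==> maze.move(dir: north)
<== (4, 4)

==> maze.sense(dir: north)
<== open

==> stack.push(x: north)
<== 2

==> maze.move(dir: north)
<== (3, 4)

==> maze.sense(dir: north)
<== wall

==> maze.sense(dir: east)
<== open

==> stack.push(x: east)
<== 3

==> maze.move(dir: east)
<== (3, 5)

==> maze.sense(dir: north)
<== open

==> stack.push(x: north)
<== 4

==> maze.move(dir: north)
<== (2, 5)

==> maze.sense(dir: north)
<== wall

==> maze.sense(dir: east)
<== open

==> stack.push(x: east)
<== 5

==> maze.move(dir: east)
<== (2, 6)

==> maze.sense(dir: north)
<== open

==> stack.push(x: north)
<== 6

==> maze.move(dir: north)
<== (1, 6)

==> maze.sense(dir: north)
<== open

==> stack.push(x: north)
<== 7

==> maze.move(dir: north)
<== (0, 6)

==> maze.sense(dir: west)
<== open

==> stack.push(x: west)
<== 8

==> maze.move(dir: west)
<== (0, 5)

==> maze.sense(dir: west)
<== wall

==> stack.pop()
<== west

==> maze.move(dir: east)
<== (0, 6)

==> stack.pop()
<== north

==> maze.move(dir: south)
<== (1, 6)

==> stack.pop()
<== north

==> maze.move(dir: south)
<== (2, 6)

==> maze.sense(dir: south)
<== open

==> stack.push(x: south)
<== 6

==> maze.move(dir: south)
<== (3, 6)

==> maze.sense(dir: south)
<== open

==> stack.push(x: south)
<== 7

==> maze.move(dir: south)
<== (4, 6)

==> maze.sense(dir: south)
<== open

==> stack.push(x: south)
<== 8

==> maze.move(dir: south)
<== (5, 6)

==> maze.sense(dir: west)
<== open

==> stack.push(x: west)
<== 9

==> maze.move(dir: west)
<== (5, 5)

==> maze.sense(dir: north)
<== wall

==> stack.pop()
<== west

==> maze.move(dir: east)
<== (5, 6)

==> stack.pop()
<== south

==> maze.move(dir: north)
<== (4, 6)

==> stack.pop()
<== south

==> maze.move(dir: north)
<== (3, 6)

==> stack.pop()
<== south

==> maze.move(dir: north)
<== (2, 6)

==> stack.pop()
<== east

==> maze.move(dir: west)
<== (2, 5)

==> stack.pop()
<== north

==> maze.move(dir: south)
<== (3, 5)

==> stack.pop()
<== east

==> maze.move(dir: west)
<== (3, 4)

==> maze.sense(dir: west)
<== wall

==> stack.pop()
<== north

==> maze.move(dir: south)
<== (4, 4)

==> maze.sense(dir: west)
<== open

==> stack.push(x: west)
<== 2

==> maze.move(dir: west)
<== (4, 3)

==> maze.sense(dir: south)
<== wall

==> maze.sense(dir: west)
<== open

==> stack.push(x: west)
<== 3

==> maze.move(dir: west)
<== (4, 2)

==> maze.sense(dir: north)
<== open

==> stack.push(x: north)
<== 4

==> maze.move(dir: north)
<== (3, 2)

==> maze.sense(dir: north)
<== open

==> stack.push(x: north)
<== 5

==> maze.move(dir: north)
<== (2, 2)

==> maze.sense(dir: north)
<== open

==> stack.push(x: north)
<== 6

==> maze.move(dir: north)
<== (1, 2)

==> maze.sense(dir: north)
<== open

==> stack.push(x: north)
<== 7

==> maze.move(dir: north)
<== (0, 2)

==> maze.sense(dir: east)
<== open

==> stack.push(x: east)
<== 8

==> maze.move(dir: east)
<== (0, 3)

==> maze.sense(dir: south)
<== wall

==> stack.pop()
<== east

==> maze.move(dir: west)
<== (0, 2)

==> maze.sense(dir: west)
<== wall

==> stack.pop()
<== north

==> maze.move(dir: south)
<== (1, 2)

==> maze.sense(dir: west)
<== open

==> stack.push(x: west)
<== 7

==> maze.move(dir: west)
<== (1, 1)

==> maze.sense(dir: south)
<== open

==> stack.push(x: south)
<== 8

==> maze.move(dir: south)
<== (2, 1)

==> maze.sense(dir: south)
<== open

==> stack.push(x: south)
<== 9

==> maze.move(dir: south)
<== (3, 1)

==> maze.sense(dir: south)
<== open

==> stack.push(x: south)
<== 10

==> maze.move(dir: south)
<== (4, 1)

==> maze.sense(dir: south)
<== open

==> stack.push(x: south)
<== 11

==> maze.move(dir: south)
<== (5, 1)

==> maze.sense(dir: east)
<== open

==> stack.push(x: east)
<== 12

==> maze.move(dir: east)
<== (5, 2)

==> stack.pop()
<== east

==> maze.move(dir: west)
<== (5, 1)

==> maze.sense(dir: west)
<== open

==> stack.push(x: west)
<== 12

==> maze.move(dir: west)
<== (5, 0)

==> maze.sense(dir: north)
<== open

==> stack.push(x: north)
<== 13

==> maze.move(dir: north)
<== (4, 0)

==> maze.sense(dir: north)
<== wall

==> stack.pop()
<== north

==> maze.move(dir: south)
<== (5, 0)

==> stack.pop()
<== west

==> maze.move(dir: east)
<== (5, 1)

==> stack.pop()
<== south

==> maze.move(dir: north)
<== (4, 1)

==> stack.pop()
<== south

==> maze.move(dir: north)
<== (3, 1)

==> stack.pop()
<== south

==> maze.move(dir: north)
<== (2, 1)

==> maze.sense(dir: west)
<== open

==> stack.push(x: west)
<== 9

==> maze.move(dir: west)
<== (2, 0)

==> maze.sense(dir: north)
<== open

==> stack.push(x: north)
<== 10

==> maze.move(dir: north)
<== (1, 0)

==> maze.sense(dir: north)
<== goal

==> maze.move(dir: north)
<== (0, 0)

Answer: (0, 0)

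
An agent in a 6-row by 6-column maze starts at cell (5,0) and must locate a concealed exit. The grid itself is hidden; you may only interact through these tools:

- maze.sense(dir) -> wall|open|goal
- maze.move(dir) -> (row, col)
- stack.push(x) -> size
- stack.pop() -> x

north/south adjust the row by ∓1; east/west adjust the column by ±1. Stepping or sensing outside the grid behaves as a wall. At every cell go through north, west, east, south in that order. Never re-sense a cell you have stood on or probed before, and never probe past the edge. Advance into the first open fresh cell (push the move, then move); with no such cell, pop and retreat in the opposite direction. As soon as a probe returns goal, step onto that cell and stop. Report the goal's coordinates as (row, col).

[in] maze.sense dir: north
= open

[in] stack.push x: north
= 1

[in] maze.move dir: north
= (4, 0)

[in] maze.sense dir: north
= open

[in] stack.push x: north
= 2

[in] maze.move dir: north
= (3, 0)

[in] maze.sense dir: north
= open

[in] stack.push x: north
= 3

[in] maze.move dir: north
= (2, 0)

[in] maze.sense dir: north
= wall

[in] maze.sense dir: east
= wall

[in] stack.pop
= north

[in] maze.move dir: south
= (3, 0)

[in] maze.sense dir: east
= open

[in] stack.push x: east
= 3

[in] maze.move dir: east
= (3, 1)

[in] maze.sense dir: east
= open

[in] stack.push x: east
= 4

[in] maze.move dir: east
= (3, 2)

[in] maze.sense dir: north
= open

[in] stack.push x: north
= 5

[in] maze.move dir: north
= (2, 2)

[in] maze.sense dir: north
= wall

[in] maze.sense dir: east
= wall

[in] stack.pop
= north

[in] maze.move dir: south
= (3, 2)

[in] maze.sense dir: east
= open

[in] stack.push x: east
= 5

[in] maze.move dir: east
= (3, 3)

[in] maze.sense dir: east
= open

[in] stack.push x: east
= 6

[in] maze.move dir: east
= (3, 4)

[in] maze.sense dir: north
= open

[in] stack.push x: north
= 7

[in] maze.move dir: north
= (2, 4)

[in] maze.sense dir: north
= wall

[in] maze.sense dir: east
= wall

[in] stack.pop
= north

[in] maze.move dir: south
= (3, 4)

[in] maze.sense dir: east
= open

[in] stack.push x: east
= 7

[in] maze.move dir: east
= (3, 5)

[in] maze.sense dir: south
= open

[in] stack.push x: south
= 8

[in] maze.move dir: south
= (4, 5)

[in] maze.sense dir: west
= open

[in] stack.push x: west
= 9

[in] maze.move dir: west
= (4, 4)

[in] maze.sense dir: west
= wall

[in] maze.sense dir: south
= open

[in] stack.push x: south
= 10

[in] maze.move dir: south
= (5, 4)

[in] maze.sense dir: west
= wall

[in] maze.sense dir: east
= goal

[in] maze.move dir: east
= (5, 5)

Answer: (5, 5)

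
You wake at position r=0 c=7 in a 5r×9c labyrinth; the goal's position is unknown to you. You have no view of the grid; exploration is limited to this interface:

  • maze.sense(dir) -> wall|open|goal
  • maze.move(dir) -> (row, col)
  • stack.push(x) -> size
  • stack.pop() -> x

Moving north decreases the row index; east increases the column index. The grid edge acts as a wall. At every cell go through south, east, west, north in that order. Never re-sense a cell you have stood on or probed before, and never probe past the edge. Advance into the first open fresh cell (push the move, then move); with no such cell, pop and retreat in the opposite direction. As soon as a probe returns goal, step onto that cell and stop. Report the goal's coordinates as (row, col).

Act: maze.sense[south]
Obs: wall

Act: maze.sense[east]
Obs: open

Act: stack.push[east]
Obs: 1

Act: maze.move[east]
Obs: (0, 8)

Act: maze.sense[south]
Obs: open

Act: stack.push[south]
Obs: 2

Act: maze.move[south]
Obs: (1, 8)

Act: maze.sense[south]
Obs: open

Act: stack.push[south]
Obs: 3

Act: maze.move[south]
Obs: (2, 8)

Act: maze.sense[south]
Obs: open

Act: stack.push[south]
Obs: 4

Act: maze.move[south]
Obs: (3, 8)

Act: maze.sense[south]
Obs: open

Act: stack.push[south]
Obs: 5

Act: maze.move[south]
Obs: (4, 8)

Act: maze.sense[west]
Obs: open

Act: stack.push[west]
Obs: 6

Act: maze.move[west]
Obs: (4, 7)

Act: maze.sense[west]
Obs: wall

Act: maze.sense[north]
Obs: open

Act: stack.push[north]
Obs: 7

Act: maze.move[north]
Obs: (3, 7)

Act: maze.sense[west]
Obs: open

Act: stack.push[west]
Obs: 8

Act: maze.move[west]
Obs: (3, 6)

Act: maze.sense[west]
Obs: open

Act: stack.push[west]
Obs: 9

Act: maze.move[west]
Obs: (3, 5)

Act: maze.sense[south]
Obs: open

Act: stack.push[south]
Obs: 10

Act: maze.move[south]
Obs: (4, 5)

Act: maze.sense[west]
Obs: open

Act: stack.push[west]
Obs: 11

Act: maze.move[west]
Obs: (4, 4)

Act: maze.sense[west]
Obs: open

Act: stack.push[west]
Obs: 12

Act: maze.move[west]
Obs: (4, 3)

Act: maze.sense[west]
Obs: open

Act: stack.push[west]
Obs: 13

Act: maze.move[west]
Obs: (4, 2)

Act: maze.sense[west]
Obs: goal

Act: maze.move[west]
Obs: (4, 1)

Answer: (4, 1)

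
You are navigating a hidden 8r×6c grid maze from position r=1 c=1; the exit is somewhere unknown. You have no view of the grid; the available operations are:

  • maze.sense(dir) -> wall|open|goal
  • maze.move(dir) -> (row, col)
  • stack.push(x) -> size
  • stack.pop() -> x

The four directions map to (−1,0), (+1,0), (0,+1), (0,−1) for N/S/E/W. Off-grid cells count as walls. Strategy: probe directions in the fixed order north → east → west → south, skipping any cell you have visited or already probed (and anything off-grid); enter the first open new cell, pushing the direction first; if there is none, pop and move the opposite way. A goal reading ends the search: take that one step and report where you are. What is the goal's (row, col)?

-> maze.sense(dir→north)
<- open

-> stack.push(x→north)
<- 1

-> maze.move(dir→north)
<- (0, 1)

-> maze.sense(dir→east)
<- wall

-> maze.sense(dir→west)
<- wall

-> stack.pop()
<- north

-> maze.move(dir→south)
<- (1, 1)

-> maze.sense(dir→east)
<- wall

-> maze.sense(dir→west)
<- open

-> stack.push(x→west)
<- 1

-> maze.move(dir→west)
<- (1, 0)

-> maze.sense(dir→south)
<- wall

-> stack.pop()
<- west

-> maze.move(dir→east)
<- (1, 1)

-> maze.sense(dir→south)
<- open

-> stack.push(x→south)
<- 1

-> maze.move(dir→south)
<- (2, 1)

-> maze.sense(dir→east)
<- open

-> stack.push(x→east)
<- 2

-> maze.move(dir→east)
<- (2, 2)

-> maze.sense(dir→east)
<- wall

-> maze.sense(dir→south)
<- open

-> stack.push(x→south)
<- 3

-> maze.move(dir→south)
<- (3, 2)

-> maze.sense(dir→east)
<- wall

-> maze.sense(dir→west)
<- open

-> stack.push(x→west)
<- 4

-> maze.move(dir→west)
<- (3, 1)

-> maze.sense(dir→west)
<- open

-> stack.push(x→west)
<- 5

-> maze.move(dir→west)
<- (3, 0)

-> maze.sense(dir→south)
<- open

-> stack.push(x→south)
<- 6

-> maze.move(dir→south)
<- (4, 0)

-> maze.sense(dir→east)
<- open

-> stack.push(x→east)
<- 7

-> maze.move(dir→east)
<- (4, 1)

-> maze.sense(dir→east)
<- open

-> stack.push(x→east)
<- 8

-> maze.move(dir→east)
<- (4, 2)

-> maze.sense(dir→east)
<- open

-> stack.push(x→east)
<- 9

-> maze.move(dir→east)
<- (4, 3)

-> maze.sense(dir→east)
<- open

-> stack.push(x→east)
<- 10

-> maze.move(dir→east)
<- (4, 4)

-> maze.sense(dir→north)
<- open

-> stack.push(x→north)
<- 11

-> maze.move(dir→north)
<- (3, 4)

-> maze.sense(dir→north)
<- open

-> stack.push(x→north)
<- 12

-> maze.move(dir→north)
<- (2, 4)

-> maze.sense(dir→north)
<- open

-> stack.push(x→north)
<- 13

-> maze.move(dir→north)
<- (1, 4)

-> maze.sense(dir→north)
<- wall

-> maze.sense(dir→east)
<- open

-> stack.push(x→east)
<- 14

-> maze.move(dir→east)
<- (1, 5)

-> maze.sense(dir→north)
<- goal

-> maze.move(dir→north)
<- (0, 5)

Answer: (0, 5)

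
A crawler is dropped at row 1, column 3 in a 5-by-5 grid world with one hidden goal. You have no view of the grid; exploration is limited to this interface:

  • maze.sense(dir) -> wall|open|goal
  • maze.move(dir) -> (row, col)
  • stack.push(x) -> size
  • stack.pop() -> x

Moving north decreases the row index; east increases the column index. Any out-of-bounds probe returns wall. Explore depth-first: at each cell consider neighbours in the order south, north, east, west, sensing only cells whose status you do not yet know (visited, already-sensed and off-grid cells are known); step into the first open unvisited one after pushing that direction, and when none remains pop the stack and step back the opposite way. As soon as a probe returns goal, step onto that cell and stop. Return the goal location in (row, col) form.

>>> sense dir→south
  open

>>> push x→south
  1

>>> move dir→south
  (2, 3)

>>> sense dir→south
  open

>>> push x→south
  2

>>> move dir→south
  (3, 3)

>>> sense dir→south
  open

>>> push x→south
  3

>>> move dir→south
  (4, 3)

>>> sense dir→east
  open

>>> push x→east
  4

>>> move dir→east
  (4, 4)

>>> sense dir→north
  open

>>> push x→north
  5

>>> move dir→north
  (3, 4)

>>> sense dir→north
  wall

>>> pop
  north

>>> move dir→south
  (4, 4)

>>> pop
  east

>>> move dir→west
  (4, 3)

>>> sense dir→west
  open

>>> push x→west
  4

>>> move dir→west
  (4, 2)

>>> sense dir→north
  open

>>> push x→north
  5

>>> move dir→north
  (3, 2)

>>> sense dir→north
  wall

>>> sense dir→west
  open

>>> push x→west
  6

>>> move dir→west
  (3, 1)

>>> sense dir→south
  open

>>> push x→south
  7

>>> move dir→south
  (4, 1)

>>> sense dir→west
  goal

>>> move dir→west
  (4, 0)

Answer: (4, 0)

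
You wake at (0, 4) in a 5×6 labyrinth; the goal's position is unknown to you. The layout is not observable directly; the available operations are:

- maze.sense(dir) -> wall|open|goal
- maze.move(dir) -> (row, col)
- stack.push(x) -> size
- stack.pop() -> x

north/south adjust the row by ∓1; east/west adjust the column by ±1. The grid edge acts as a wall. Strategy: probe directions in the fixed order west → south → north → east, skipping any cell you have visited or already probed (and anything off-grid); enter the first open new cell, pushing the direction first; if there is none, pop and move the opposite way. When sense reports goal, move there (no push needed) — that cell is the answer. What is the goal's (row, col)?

Action: maze.sense[dir→west]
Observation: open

Action: stack.push[x→west]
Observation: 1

Action: maze.move[dir→west]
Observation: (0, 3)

Action: maze.sense[dir→west]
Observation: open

Action: stack.push[x→west]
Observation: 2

Action: maze.move[dir→west]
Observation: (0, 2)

Action: maze.sense[dir→west]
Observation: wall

Action: maze.sense[dir→south]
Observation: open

Action: stack.push[x→south]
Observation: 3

Action: maze.move[dir→south]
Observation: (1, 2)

Action: maze.sense[dir→west]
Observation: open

Action: stack.push[x→west]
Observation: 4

Action: maze.move[dir→west]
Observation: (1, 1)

Action: maze.sense[dir→west]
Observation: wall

Action: maze.sense[dir→south]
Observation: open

Action: stack.push[x→south]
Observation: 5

Action: maze.move[dir→south]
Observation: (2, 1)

Action: maze.sense[dir→west]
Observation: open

Action: stack.push[x→west]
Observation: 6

Action: maze.move[dir→west]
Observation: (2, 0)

Action: maze.sense[dir→south]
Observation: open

Action: stack.push[x→south]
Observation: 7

Action: maze.move[dir→south]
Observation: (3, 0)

Action: maze.sense[dir→south]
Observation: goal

Action: maze.move[dir→south]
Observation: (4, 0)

Answer: (4, 0)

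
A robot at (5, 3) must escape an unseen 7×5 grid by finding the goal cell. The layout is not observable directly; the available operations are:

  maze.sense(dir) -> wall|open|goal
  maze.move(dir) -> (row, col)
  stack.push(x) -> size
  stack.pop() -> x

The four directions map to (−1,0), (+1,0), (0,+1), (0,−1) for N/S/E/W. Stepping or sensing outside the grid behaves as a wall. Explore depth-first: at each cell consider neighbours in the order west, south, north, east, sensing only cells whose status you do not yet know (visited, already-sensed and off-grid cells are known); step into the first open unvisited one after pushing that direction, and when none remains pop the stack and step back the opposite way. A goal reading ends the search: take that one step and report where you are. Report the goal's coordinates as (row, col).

I use maze.sense with west, yielding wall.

Next I call maze.sense with south, : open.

Next I call stack.push with south, : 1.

I use maze.move with south, giving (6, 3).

Invoking maze.sense with west, and observe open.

I call stack.push with west, yielding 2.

I invoke maze.move with west, yielding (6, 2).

Then maze.sense with west, and get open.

Calling stack.push with west, and observe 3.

I use maze.move with west, and observe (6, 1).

I use maze.sense with west, — result: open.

Now I run stack.push with west, → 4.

Calling maze.move with west, and get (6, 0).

Then maze.sense with north, and observe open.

Next I call stack.push with north, giving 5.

Then maze.move with north, giving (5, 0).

I use maze.sense with north, — result: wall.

Now I run maze.sense with east, and get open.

Calling stack.push with east, and observe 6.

I use maze.move with east, which returns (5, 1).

Invoking maze.sense with north, which returns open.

Next I call stack.push with north, and observe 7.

Then maze.move with north, → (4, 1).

I use maze.sense with north, : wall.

Next I call maze.sense with east, and get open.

I call stack.push with east, which returns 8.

I invoke maze.move with east, yielding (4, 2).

I try maze.sense with north, and get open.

I try stack.push with north, : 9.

Then maze.move with north, and get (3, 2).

Calling maze.sense with north, yielding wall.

Next I call maze.sense with east, : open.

Then stack.push with east, giving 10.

I invoke maze.move with east, and get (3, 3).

Next I call maze.sense with south, → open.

Calling stack.push with south, and get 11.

Next I call maze.move with south, which returns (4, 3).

Invoking maze.sense with east, → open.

I call stack.push with east, giving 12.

I use maze.move with east, — result: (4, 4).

Using maze.sense with south, giving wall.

I use maze.sense with north, giving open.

Using stack.push with north, → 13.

Then maze.move with north, and get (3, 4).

I use maze.sense with north, which returns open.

Now I run stack.push with north, : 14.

I call maze.move with north, which returns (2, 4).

I try maze.sense with west, and get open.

I invoke stack.push with west, giving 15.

Calling maze.move with west, which returns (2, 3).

Now I run maze.sense with north, yielding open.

I use stack.push with north, yielding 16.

I try maze.move with north, giving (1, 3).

Now I run maze.sense with west, yielding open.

Now I run stack.push with west, giving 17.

I call maze.move with west, — result: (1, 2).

I try maze.sense with west, yielding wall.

I call maze.sense with north, which returns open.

Next I call stack.push with north, giving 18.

I use maze.move with north, giving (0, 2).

I call maze.sense with west, which returns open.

I use stack.push with west, — result: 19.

I try maze.move with west, and see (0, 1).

I try maze.sense with west, giving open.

Next I call stack.push with west, which returns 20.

Using maze.move with west, : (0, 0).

Using maze.sense with south, which returns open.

I call stack.push with south, and observe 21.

I use maze.move with south, yielding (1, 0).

Using maze.sense with south, and see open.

Calling stack.push with south, giving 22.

I run maze.move with south, : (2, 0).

I use maze.sense with south, which returns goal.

Now I run maze.move with south, and see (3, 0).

Answer: (3, 0)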